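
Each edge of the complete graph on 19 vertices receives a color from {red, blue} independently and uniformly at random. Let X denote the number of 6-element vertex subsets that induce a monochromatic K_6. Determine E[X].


Let X = Σ_S X_S over the C(19, 6) = 27132 subsets S of size 6, where X_S = 1 if the K_6 on S is monochromatic.
For a fixed S, the K_6 on S has C(6, 2) = 15 edges. P[all 15 edges red] = (1/2)^15, and likewise for blue, so P[monochromatic] = 2·(1/2)^15 = 2^{1 − 15} = 1/16384.
Summing: E[X] = C(19, 6) · 2^{1 − 15} = 27132 · 1/16384 = 6783/4096.
Numerically: E[X] ≈ 1.656006.

E[X] = C(19,6)·2^(1−C(6,2)) = 6783/4096 ≈ 1.656006.


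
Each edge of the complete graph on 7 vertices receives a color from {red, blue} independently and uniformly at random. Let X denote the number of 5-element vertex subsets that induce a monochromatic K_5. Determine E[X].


Let X = Σ_S X_S over the C(7, 5) = 21 subsets S of size 5, where X_S = 1 if the K_5 on S is monochromatic.
For a fixed S, the K_5 on S has C(5, 2) = 10 edges. P[all 10 edges red] = (1/2)^10, and likewise for blue, so P[monochromatic] = 2·(1/2)^10 = 2^{1 − 10} = 1/512.
By linearity of expectation: E[X] = C(7, 5) · 2^{1 − 10} = 21 · 1/512 = 21/512.
Numerically: E[X] ≈ 0.041016.

E[X] = C(7,5)·2^(1−C(5,2)) = 21/512 ≈ 0.041016.


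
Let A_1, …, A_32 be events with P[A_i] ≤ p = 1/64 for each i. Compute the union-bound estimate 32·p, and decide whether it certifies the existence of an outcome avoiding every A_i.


Union bound: P[∪_{i=1}^{32} A_i] ≤ Σ_i P[A_i] ≤ 32·p = 32·(1/64) = 1/2.
Numerically: 1/2 ≈ 0.5000000.
Is 1/2 < 1? YES.
Since P[∪ A_i] ≤ 1/2 < 1, the complement has P[∩ A_i^c] ≥ 1 − 1/2 = 1/2 > 0, so some outcome avoids every A_i.

32·p = 1/2 ≈ 0.5000000; existence CERTIFIED by the union bound.


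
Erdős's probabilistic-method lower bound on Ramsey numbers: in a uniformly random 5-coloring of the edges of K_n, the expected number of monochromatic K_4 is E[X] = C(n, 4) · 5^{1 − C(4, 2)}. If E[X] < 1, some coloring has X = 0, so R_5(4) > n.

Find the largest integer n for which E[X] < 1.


We need C(n, 4) · 5^{1 − 6} < 1, i.e. C(n, 4) < 5^{6 − 1} = 3125.
Check values of n near the boundary:
  n = 17: C(17, 4) = 2380; 2380 < 3125? YES
  n = 18: C(18, 4) = 3060; 3060 < 3125? YES
  n = 19: C(19, 4) = 3876; 3876 < 3125? NO
The largest n with C(n, 4) < 3125 is n = 18 (where E[X] = 612/625 ≈ 0.9792). Hence R_5(4) > 18, i.e. R_5(4) ≥ 19.

Largest n = 18; hence R_5(4) > 18.


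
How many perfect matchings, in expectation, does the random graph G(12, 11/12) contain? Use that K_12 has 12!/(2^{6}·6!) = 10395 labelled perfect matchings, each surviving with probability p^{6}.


K_12 has 12!/(2^{6}·6!) = 10395 labelled perfect matchings.
For each such perfect matching H, let X_H = 1 if all 6 edges of H are present in G. Then P[X_H = 1] = p^{6} = (11/12)^{6} = 1771561/2985984.
By linearity of expectation: E[X] = Σ_H E[X_H] = 10395 · p^{6} = 10395 · 1771561/2985984 = 682050985/110592.
Numerically: E[X] ≈ 6167.

E[X] = 10395 · (11/12)^{6} = 682050985/110592 ≈ 6167.


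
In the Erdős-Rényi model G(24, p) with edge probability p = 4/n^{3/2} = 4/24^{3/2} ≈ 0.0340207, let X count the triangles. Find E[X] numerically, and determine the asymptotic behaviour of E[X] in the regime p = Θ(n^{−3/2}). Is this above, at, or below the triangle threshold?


Number of potential triangles: C(24, 3) = 2024.
Each occurs with probability p³ ≈ (0.0340207)³ ≈ 3.93757996e-05.
By linearity: E[X] = C(24, 3)·p³ ≈ 2024 · 3.93757996e-05 ≈ 0.079697.
Since α = 3/2 > 1, p = c/n^{3/2} = o(1/n) is below the triangle threshold p ~ 1/n. Asymptotically E[X] ~ (c³/6)·n^{3(1−α)} = (4³/6)·n^{-1.5} → 0, so by Markov's inequality G has no triangles w.h.p.

E[X] ≈ 0.079697; in regime p = Θ(1/n^{3/2}) E[X] tends to 0 (below the triangle threshold p ~ 1/n).


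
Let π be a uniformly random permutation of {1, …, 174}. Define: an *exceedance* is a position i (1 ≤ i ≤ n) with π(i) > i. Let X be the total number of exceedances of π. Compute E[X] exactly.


Write X = Σ_{i=1}^{174} X_i, where X_i = 1_{π(i) > i}.
For each fixed i, π(i) is uniform over {1, …, 174} (marginal of a uniform permutation), so P[π(i) > i] = (n − i)/n. Summing: Σ_{i=1}^{174} (n − i)/n = (0 + 1 + … + 173)/174 = 174(174 − 1)/(2·174) = (174 − 1)/2.
Hence E[X] = Σ_{i=1}^{174} (174 − i)/174 = 173/2 ≈ 86.5000.

E[X] = 173/2 = 86.5000.


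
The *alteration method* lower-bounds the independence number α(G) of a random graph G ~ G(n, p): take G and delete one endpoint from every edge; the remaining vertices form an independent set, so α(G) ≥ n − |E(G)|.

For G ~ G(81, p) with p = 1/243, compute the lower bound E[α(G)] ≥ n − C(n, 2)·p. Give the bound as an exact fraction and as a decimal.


E[|E(G)|] = C(81, 2)·p = 3240 · (1/243) = 40/3.
E[α(G)] ≥ n − E[|E(G)|] = 81 − 40/3 = 203/3.
Numerically: ≈ 67.66667.
(This is only a lower bound; the true E[α(G)] may be larger.)

E[α(G)] ≥ 203/3 ≈ 67.66667.


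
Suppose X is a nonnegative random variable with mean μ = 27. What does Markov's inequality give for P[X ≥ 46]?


μ = E[X] = 27, a = 46.
Markov: P[X ≥ 46] ≤ μ/a = (27)/46 = 27/46.
Numerically: ≈ 0.58696.
(Since a = 46 > μ = 27.00000, the bound 27/46 is < 1 and informative.)

P[X ≥ 46] ≤ 27/46 ≈ 0.58696.


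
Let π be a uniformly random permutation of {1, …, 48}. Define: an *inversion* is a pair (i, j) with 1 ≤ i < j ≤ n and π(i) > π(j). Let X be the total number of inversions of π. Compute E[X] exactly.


Write X = Σ X_I over the C(48, 2) = 1128 pairs i < j, with X_I the indicator of one inversion.
There are 1128 indicators.
For each fixed pair i < j, the values π(i) and π(j) are two distinct elements of {1, …, 48} in uniformly random order; by symmetry P[π(i) > π(j)] = 1/2.
By linearity: E[X] = 1128 · (1/2) = C(48, 2) · (1/2) = 1128/2 = 564 ≈ 564.000.

E[X] = 564 = 564.000.


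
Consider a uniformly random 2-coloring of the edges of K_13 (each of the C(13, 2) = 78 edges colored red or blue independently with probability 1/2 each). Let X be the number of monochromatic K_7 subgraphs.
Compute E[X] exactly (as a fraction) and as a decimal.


Let X = Σ_S X_S over the C(13, 7) = 1716 subsets S of size 7, where X_S = 1 if the K_7 on S is monochromatic.
For a fixed S, the K_7 on S has C(7, 2) = 21 edges. P[all 21 edges red] = (1/2)^21, and likewise for blue, so P[monochromatic] = 2·(1/2)^21 = 2^{1 − 21} = 1/1048576.
By linearity of expectation: E[X] = C(13, 7) · 2^{1 − 21} = 1716 · 1/1048576 = 429/262144.
Numerically: E[X] ≈ 0.002.

E[X] = C(13,7)·2^(1−C(7,2)) = 429/262144 ≈ 0.002.


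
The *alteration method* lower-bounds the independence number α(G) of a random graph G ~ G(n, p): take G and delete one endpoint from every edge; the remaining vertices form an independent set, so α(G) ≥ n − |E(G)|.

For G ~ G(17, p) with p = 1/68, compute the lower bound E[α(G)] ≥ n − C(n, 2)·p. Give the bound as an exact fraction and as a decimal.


E[|E(G)|] = C(17, 2)·p = 136 · (1/68) = 2.
E[α(G)] ≥ n − E[|E(G)|] = 17 − 2 = 15.
Numerically: ≈ 15.000000.
(This is only a lower bound; the true E[α(G)] may be larger.)

E[α(G)] ≥ 15 ≈ 15.000000.


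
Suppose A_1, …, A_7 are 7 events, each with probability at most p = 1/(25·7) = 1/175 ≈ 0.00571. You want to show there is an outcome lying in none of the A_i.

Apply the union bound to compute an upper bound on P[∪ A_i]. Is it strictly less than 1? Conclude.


Union bound: P[∪_{i=1}^{7} A_i] ≤ Σ_i P[A_i] ≤ 7·p = 7·(1/175) = 1/25.
Numerically: 1/25 ≈ 0.04000.
Is 1/25 < 1? YES.
Since P[∪ A_i] ≤ 1/25 < 1, the complement has P[∩ A_i^c] ≥ 1 − 1/25 = 24/25 > 0, so some outcome avoids every A_i.

7·p = 1/25 ≈ 0.04000; existence CERTIFIED by the union bound.


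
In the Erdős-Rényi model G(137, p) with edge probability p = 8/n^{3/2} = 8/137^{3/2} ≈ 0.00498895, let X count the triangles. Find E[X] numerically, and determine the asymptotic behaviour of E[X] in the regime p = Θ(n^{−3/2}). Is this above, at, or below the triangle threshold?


Number of potential triangles: C(137, 3) = 419220.
Each occurs with probability p³ ≈ (0.00498895)³ ≈ 1.24173067e-07.
By linearity: E[X] = C(137, 3)·p³ ≈ 419220 · 1.24173067e-07 ≈ 0.052056.
Since α = 3/2 > 1, p = c/n^{3/2} = o(1/n) is below the triangle threshold p ~ 1/n. Asymptotically E[X] ~ (c³/6)·n^{3(1−α)} = (8³/6)·n^{-1.5} → 0, so by Markov's inequality G has no triangles w.h.p.

E[X] ≈ 0.052056; in regime p = Θ(1/n^{3/2}) E[X] tends to 0 (below the triangle threshold p ~ 1/n).


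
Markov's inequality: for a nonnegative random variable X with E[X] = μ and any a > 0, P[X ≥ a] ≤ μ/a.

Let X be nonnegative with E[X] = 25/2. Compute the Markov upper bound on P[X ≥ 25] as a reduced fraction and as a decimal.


μ = E[X] = 25/2, a = 25.
Markov: P[X ≥ 25] ≤ μ/a = (25/2)/25 = 1/2.
Numerically: ≈ 0.500000.
(Since a = 25 > μ = 12.500000, the bound 1/2 is < 1 and informative.)

P[X ≥ 25] ≤ 1/2 ≈ 0.500000.


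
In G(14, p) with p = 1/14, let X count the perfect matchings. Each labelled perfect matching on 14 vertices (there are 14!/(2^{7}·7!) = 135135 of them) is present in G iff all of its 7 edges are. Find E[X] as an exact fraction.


K_14 has 14!/(2^{7}·7!) = 135135 labelled perfect matchings.
For each such perfect matching H, let X_H = 1 if all 7 edges of H are present in G. Then P[X_H = 1] = p^{7} = (1/14)^{7} = 1/105413504.
By linearity: E[X] = Σ_H E[X_H] = 135135 · p^{7} = 135135 · 1/105413504 = 19305/15059072.
Numerically: E[X] ≈ 0.001282.

E[X] = 135135 · (1/14)^{7} = 19305/15059072 ≈ 0.001282.


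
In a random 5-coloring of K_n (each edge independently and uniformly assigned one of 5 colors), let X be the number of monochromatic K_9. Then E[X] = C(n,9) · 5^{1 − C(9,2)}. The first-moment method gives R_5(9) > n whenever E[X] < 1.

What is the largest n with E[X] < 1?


We need C(n, 9) · 5^{1 − 36} < 1, i.e. C(n, 9) < 5^{36 − 1} = 2910383045673370361328125.
Check values of n near the boundary:
  n = 2170: C(2170, 9) = 2891746779868845075610510; 2891746779868845075610510 < 2910383045673370361328125? YES
  n = 2171: C(2171, 9) = 2903784578674959601827205; 2903784578674959601827205 < 2910383045673370361328125? YES
  n = 2172: C(2172, 9) = 2915866900084148060642020; 2915866900084148060642020 < 2910383045673370361328125? NO
The largest n with C(n, 9) < 2910383045673370361328125 is n = 2171 (where E[X] = 580756915734991920365441/582076609134674072265625 ≈ 0.997733). Hence R_5(9) > 2171, i.e. R_5(9) ≥ 2172.

Largest n = 2171; hence R_5(9) > 2171.


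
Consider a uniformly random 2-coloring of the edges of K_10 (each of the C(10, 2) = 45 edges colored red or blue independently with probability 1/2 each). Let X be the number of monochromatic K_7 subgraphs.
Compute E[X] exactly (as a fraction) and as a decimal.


Let X = Σ_S X_S over the C(10, 7) = 120 subsets S of size 7, where X_S = 1 if the K_7 on S is monochromatic.
For a fixed S, the K_7 on S has C(7, 2) = 21 edges. P[all 21 edges red] = (1/2)^21, and likewise for blue, so P[monochromatic] = 2·(1/2)^21 = 2^{1 − 21} = 1/1048576.
By linearity of expectation: E[X] = C(10, 7) · 2^{1 − 21} = 120 · 1/1048576 = 15/131072.
Numerically: E[X] ≈ 0.000.

E[X] = C(10,7)·2^(1−C(7,2)) = 15/131072 ≈ 0.000.


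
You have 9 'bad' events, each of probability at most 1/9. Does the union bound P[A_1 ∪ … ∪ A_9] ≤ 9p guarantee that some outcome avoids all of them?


Union bound: P[∪_{i=1}^{9} A_i] ≤ Σ_i P[A_i] ≤ 9·p = 9·(1/9) = 1.
Numerically: 1 ≈ 1.00000.
Is 1 < 1? NO.
Since the bound 1 is ≥ 1, the union bound is uninformative here; it does NOT by itself certify existence.

9·p = 1 ≈ 1.00000; existence NOT certified by the union bound.


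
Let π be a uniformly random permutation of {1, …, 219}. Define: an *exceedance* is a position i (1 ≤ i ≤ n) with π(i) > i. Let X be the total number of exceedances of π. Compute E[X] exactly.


Write X = Σ_{i=1}^{219} X_i, where X_i = 1_{π(i) > i}.
For each fixed i, π(i) is uniform over {1, …, 219} (marginal of a uniform permutation), so P[π(i) > i] = (n − i)/n. Summing: Σ_{i=1}^{219} (n − i)/n = (0 + 1 + … + 218)/219 = 219(219 − 1)/(2·219) = (219 − 1)/2.
Hence E[X] = Σ_{i=1}^{219} (219 − i)/219 = 109 ≈ 109.00000.

E[X] = 109 = 109.00000.


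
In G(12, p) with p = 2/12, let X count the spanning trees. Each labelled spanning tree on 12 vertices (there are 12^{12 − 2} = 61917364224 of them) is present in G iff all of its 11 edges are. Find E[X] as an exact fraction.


K_12 has 12^{12 − 2} = 61917364224 labelled spanning trees.
For each such spanning tree H, let X_H = 1 if all 11 edges of H are present in G. Then P[X_H = 1] = p^{11} = (1/6)^{11} = 1/362797056.
By linearity of expectation: E[X] = Σ_H E[X_H] = 61917364224 · p^{11} = 61917364224 · 1/362797056 = 512/3.
Numerically: E[X] ≈ 170.667.

E[X] = 61917364224 · (1/6)^{11} = 512/3 ≈ 170.667.


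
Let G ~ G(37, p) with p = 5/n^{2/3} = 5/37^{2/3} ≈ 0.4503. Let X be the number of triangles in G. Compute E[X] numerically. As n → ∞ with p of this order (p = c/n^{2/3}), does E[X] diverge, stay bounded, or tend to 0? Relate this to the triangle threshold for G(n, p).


Number of potential triangles: C(37, 3) = 7770.
Each occurs with probability p³ ≈ (0.4503)³ ≈ 9.13075237e-02.
By linearity: E[X] = C(37, 3)·p³ ≈ 7770 · 9.13075237e-02 ≈ 709.459459.
Since α = 2/3 < 1, p = c/n^{2/3} ≫ 1/n is above the triangle threshold p ~ 1/n. Asymptotically E[X] ~ (c³/6)·n^{3(1−α)} = (5³/6)·n^{1} → ∞; triangles are abundant w.h.p.

E[X] ≈ 709.459459; in regime p = Θ(1/n^{2/3}) E[X] diverges (above the triangle threshold p ~ 1/n).


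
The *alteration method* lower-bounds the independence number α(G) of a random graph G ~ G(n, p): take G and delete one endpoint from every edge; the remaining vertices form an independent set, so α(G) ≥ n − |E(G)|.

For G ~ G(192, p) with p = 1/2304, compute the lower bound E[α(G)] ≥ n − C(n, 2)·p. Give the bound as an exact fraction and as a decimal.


E[|E(G)|] = C(192, 2)·p = 18336 · (1/2304) = 191/24.
E[α(G)] ≥ n − E[|E(G)|] = 192 − 191/24 = 4417/24.
Numerically: ≈ 184.04167.
(This is only a lower bound; the true E[α(G)] may be larger.)

E[α(G)] ≥ 4417/24 ≈ 184.04167.


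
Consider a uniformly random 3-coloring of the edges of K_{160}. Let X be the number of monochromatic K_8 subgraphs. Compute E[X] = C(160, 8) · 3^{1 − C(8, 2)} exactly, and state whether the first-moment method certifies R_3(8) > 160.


E[X] = C(160, 8) · 3^{1 − 28} = 8917061687820 · 3^{−27} = 8917061687820/7625597484987.
As a reduced fraction: E[X] = 990784631980/847288609443 ≈ 1.1694.
Is E[X] < 1? NO.
Since E[X] ≥ 1, the first-moment bound is inconclusive at n = 160; it does NOT by itself certify R_3(8) > 160.

E[X] = 990784631980/847288609443 ≈ 1.1694; E[X] ≥ 1; first-moment method inconclusive here.


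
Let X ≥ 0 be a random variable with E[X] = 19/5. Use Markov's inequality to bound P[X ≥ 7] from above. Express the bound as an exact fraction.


μ = E[X] = 19/5, a = 7.
Markov: P[X ≥ 7] ≤ μ/a = (19/5)/7 = 19/35.
Numerically: ≈ 0.542857.
(Since a = 7 > μ = 3.800000, the bound 19/35 is < 1 and informative.)

P[X ≥ 7] ≤ 19/35 ≈ 0.542857.


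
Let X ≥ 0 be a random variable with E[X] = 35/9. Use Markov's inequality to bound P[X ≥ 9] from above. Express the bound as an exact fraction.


μ = E[X] = 35/9, a = 9.
Markov: P[X ≥ 9] ≤ μ/a = (35/9)/9 = 35/81.
Numerically: ≈ 0.43210.
(Since a = 9 > μ = 3.88889, the bound 35/81 is < 1 and informative.)

P[X ≥ 9] ≤ 35/81 ≈ 0.43210.


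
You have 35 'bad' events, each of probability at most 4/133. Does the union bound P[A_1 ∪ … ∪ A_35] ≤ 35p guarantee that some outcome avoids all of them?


Union bound: P[∪_{i=1}^{35} A_i] ≤ Σ_i P[A_i] ≤ 35·p = 35·(4/133) = 20/19.
Numerically: 20/19 ≈ 1.0526316.
Is 20/19 < 1? NO.
Since the bound 20/19 is ≥ 1, the union bound is uninformative here; it does NOT by itself certify existence.

35·p = 20/19 ≈ 1.0526316; existence NOT certified by the union bound.


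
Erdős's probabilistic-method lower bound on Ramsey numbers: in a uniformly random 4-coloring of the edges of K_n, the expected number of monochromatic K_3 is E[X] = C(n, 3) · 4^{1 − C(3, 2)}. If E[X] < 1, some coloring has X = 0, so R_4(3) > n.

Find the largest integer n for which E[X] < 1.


We need C(n, 3) · 4^{1 − 3} < 1, i.e. C(n, 3) < 4^{3 − 1} = 16.
Check values of n near the boundary:
  n = 3: C(3, 3) = 1; 1 < 16? YES
  n = 4: C(4, 3) = 4; 4 < 16? YES
  n = 5: C(5, 3) = 10; 10 < 16? YES
  n = 6: C(6, 3) = 20; 20 < 16? NO
The largest n with C(n, 3) < 16 is n = 5 (where E[X] = 5/8 ≈ 0.625000). Hence R_4(3) > 5, i.e. R_4(3) ≥ 6.

Largest n = 5; hence R_4(3) > 5.


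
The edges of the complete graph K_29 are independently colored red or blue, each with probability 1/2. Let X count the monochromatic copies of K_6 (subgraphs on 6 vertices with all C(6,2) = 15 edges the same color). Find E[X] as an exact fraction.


Let X = Σ_S X_S over the C(29, 6) = 475020 subsets S of size 6, where X_S = 1 if the K_6 on S is monochromatic.
For a fixed S, the K_6 on S has C(6, 2) = 15 edges. P[all 15 edges red] = (1/2)^15, and likewise for blue, so P[monochromatic] = 2·(1/2)^15 = 2^{1 − 15} = 1/16384.
Summing: E[X] = C(29, 6) · 2^{1 − 15} = 475020 · 1/16384 = 118755/4096.
Numerically: E[X] ≈ 28.9929.

E[X] = C(29,6)·2^(1−C(6,2)) = 118755/4096 ≈ 28.9929.


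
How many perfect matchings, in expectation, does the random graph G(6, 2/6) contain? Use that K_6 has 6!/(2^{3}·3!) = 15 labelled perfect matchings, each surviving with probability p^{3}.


K_6 has 6!/(2^{3}·3!) = 15 labelled perfect matchings.
For each such perfect matching H, let X_H = 1 if all 3 edges of H are present in G. Then P[X_H = 1] = p^{3} = (1/3)^{3} = 1/27.
Summing the indicators: E[X] = Σ_H E[X_H] = 15 · p^{3} = 15 · 1/27 = 5/9.
Numerically: E[X] ≈ 0.55556.

E[X] = 15 · (1/3)^{3} = 5/9 ≈ 0.55556.


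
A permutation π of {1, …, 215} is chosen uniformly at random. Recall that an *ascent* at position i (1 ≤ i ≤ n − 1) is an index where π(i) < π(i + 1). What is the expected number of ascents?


Write X = Σ X_I over i = 1, …, 214, with X_I the indicator of one ascent.
There are 214 indicators.
For each fixed i, the pair (π(i), π(i+1)) is a uniformly random ordered pair of distinct values from {1, …, 215}; by symmetry P[π(i) < π(i+1)] = 1/2.
By linearity: E[X] = 214 · (1/2) = (215 − 1) · (1/2) = 107 ≈ 107.000000.

E[X] = 107 = 107.000000.


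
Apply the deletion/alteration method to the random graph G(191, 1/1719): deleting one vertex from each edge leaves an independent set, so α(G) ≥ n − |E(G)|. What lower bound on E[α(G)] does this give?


E[|E(G)|] = C(191, 2)·p = 18145 · (1/1719) = 95/9.
E[α(G)] ≥ n − E[|E(G)|] = 191 − 95/9 = 1624/9.
Numerically: ≈ 180.444444.
(This is only a lower bound; the true E[α(G)] may be larger.)

E[α(G)] ≥ 1624/9 ≈ 180.444444.


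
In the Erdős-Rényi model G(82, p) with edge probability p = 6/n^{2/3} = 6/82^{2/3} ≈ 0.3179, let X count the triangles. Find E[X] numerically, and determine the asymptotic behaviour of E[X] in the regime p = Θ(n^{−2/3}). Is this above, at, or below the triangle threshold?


Number of potential triangles: C(82, 3) = 88560.
Each occurs with probability p³ ≈ (0.3179)³ ≈ 3.212374e-02.
By linearity: E[X] = C(82, 3)·p³ ≈ 88560 · 3.212374e-02 ≈ 2844.8780.
Since α = 2/3 < 1, p = c/n^{2/3} ≫ 1/n is above the triangle threshold p ~ 1/n. Asymptotically E[X] ~ (c³/6)·n^{3(1−α)} = (6³/6)·n^{1} → ∞; triangles are abundant w.h.p.

E[X] ≈ 2844.8780; in regime p = Θ(1/n^{2/3}) E[X] diverges (above the triangle threshold p ~ 1/n).


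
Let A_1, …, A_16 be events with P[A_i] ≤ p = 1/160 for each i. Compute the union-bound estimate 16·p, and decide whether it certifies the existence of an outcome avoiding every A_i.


Union bound: P[∪_{i=1}^{16} A_i] ≤ Σ_i P[A_i] ≤ 16·p = 16·(1/160) = 1/10.
Numerically: 1/10 ≈ 0.100.
Is 1/10 < 1? YES.
Since P[∪ A_i] ≤ 1/10 < 1, the complement has P[∩ A_i^c] ≥ 1 − 1/10 = 9/10 > 0, so some outcome avoids every A_i.

16·p = 1/10 ≈ 0.100; existence CERTIFIED by the union bound.


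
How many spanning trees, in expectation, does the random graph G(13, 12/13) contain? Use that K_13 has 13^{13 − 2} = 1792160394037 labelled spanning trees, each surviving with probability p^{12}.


K_13 has 13^{13 − 2} = 1792160394037 labelled spanning trees.
For each such spanning tree H, let X_H = 1 if all 12 edges of H are present in G. Then P[X_H = 1] = p^{12} = (12/13)^{12} = 8916100448256/23298085122481.
By linearity of expectation: E[X] = Σ_H E[X_H] = 1792160394037 · p^{12} = 1792160394037 · 8916100448256/23298085122481 = 8916100448256/13.
Numerically: E[X] ≈ 6.86e+11.

E[X] = 1792160394037 · (12/13)^{12} = 8916100448256/13 ≈ 6.86e+11.


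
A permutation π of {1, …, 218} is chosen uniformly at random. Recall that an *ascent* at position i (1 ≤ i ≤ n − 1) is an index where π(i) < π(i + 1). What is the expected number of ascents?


Write X = Σ X_I over i = 1, …, 217, with X_I the indicator of one ascent.
There are 217 indicators.
For each fixed i, the pair (π(i), π(i+1)) is a uniformly random ordered pair of distinct values from {1, …, 218}; by symmetry P[π(i) < π(i+1)] = 1/2.
By linearity: E[X] = 217 · (1/2) = (218 − 1) · (1/2) = 217/2 ≈ 108.50000.

E[X] = 217/2 = 108.50000.


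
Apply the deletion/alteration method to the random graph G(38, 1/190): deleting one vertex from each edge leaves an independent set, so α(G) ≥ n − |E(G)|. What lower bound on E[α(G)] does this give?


E[|E(G)|] = C(38, 2)·p = 703 · (1/190) = 37/10.
E[α(G)] ≥ n − E[|E(G)|] = 38 − 37/10 = 343/10.
Numerically: ≈ 34.30000.
(This is only a lower bound; the true E[α(G)] may be larger.)

E[α(G)] ≥ 343/10 ≈ 34.30000.


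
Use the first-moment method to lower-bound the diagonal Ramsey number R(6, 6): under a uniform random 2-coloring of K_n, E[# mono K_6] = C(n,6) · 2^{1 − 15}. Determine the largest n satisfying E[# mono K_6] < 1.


We need C(n, 6) · 2^{1 − 15} < 1, i.e. C(n, 6) < 2^{15 − 1} = 16384.
Check values of n near the boundary:
  n = 13: C(13, 6) = 1716; 1716 < 16384? YES
  n = 14: C(14, 6) = 3003; 3003 < 16384? YES
  n = 15: C(15, 6) = 5005; 5005 < 16384? YES
  n = 16: C(16, 6) = 8008; 8008 < 16384? YES
  n = 17: C(17, 6) = 12376; 12376 < 16384? YES
  n = 18: C(18, 6) = 18564; 18564 < 16384? NO
The largest n with C(n, 6) < 16384 is n = 17 (where E[X] = 1547/2048 ≈ 0.7553711). Hence R(6, 6) > 17, i.e. R(6, 6) ≥ 18.

Largest n = 17; hence R(6, 6) > 17.


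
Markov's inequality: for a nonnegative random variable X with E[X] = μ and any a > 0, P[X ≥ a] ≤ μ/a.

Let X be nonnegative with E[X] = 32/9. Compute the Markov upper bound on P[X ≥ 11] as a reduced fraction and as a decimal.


μ = E[X] = 32/9, a = 11.
Markov: P[X ≥ 11] ≤ μ/a = (32/9)/11 = 32/99.
Numerically: ≈ 0.3232.
(Since a = 11 > μ = 3.5556, the bound 32/99 is < 1 and informative.)

P[X ≥ 11] ≤ 32/99 ≈ 0.3232.


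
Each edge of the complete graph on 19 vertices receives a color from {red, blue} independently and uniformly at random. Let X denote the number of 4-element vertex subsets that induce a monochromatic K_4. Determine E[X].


Let X = Σ_S X_S over the C(19, 4) = 3876 subsets S of size 4, where X_S = 1 if the K_4 on S is monochromatic.
For a fixed S, the K_4 on S has C(4, 2) = 6 edges. P[all 6 edges red] = (1/2)^6, and likewise for blue, so P[monochromatic] = 2·(1/2)^6 = 2^{1 − 6} = 1/32.
Summing: E[X] = C(19, 4) · 2^{1 − 6} = 3876 · 1/32 = 969/8.
Numerically: E[X] ≈ 121.125000.

E[X] = C(19,4)·2^(1−C(4,2)) = 969/8 ≈ 121.125000.


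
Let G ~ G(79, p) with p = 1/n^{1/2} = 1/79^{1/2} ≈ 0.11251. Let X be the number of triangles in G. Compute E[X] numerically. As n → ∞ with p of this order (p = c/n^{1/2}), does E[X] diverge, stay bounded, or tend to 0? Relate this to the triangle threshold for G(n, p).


Number of potential triangles: C(79, 3) = 79079.
Each occurs with probability p³ ≈ (0.11251)³ ≈ 1.4241619e-03.
By linearity: E[X] = C(79, 3)·p³ ≈ 79079 · 1.4241619e-03 ≈ 112.62130.
Since α = 1/2 < 1, p = c/n^{1/2} ≫ 1/n is above the triangle threshold p ~ 1/n. Asymptotically E[X] ~ (c³/6)·n^{3(1−α)} = (1³/6)·n^{1.5} → ∞; triangles are abundant w.h.p.

E[X] ≈ 112.62130; in regime p = Θ(1/n^{1/2}) E[X] diverges (above the triangle threshold p ~ 1/n).


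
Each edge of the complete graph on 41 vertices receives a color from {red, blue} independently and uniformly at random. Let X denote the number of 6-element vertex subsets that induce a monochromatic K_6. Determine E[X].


Let X = Σ_S X_S over the C(41, 6) = 4496388 subsets S of size 6, where X_S = 1 if the K_6 on S is monochromatic.
For a fixed S, the K_6 on S has C(6, 2) = 15 edges. P[all 15 edges red] = (1/2)^15, and likewise for blue, so P[monochromatic] = 2·(1/2)^15 = 2^{1 − 15} = 1/16384.
Summing: E[X] = C(41, 6) · 2^{1 − 15} = 4496388 · 1/16384 = 1124097/4096.
Numerically: E[X] ≈ 274.438.

E[X] = C(41,6)·2^(1−C(6,2)) = 1124097/4096 ≈ 274.438.


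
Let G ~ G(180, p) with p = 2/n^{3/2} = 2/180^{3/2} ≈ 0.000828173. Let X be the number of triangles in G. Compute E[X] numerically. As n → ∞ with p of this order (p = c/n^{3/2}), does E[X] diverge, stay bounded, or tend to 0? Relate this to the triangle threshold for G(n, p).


Number of potential triangles: C(180, 3) = 955860.
Each occurs with probability p³ ≈ (0.000828173)³ ≈ 5.68020113e-10.
By linearity: E[X] = C(180, 3)·p³ ≈ 955860 · 5.68020113e-10 ≈ 0.000543.
Since α = 3/2 > 1, p = c/n^{3/2} = o(1/n) is below the triangle threshold p ~ 1/n. Asymptotically E[X] ~ (c³/6)·n^{3(1−α)} = (2³/6)·n^{-1.5} → 0, so by Markov's inequality G has no triangles w.h.p.

E[X] ≈ 0.000543; in regime p = Θ(1/n^{3/2}) E[X] tends to 0 (below the triangle threshold p ~ 1/n).


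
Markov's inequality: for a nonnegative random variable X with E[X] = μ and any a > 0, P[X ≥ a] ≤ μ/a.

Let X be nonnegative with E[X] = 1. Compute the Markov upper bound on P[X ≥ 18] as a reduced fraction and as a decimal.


μ = E[X] = 1, a = 18.
Markov: P[X ≥ 18] ≤ μ/a = (1)/18 = 1/18.
Numerically: ≈ 0.05556.
(Since a = 18 > μ = 1.00000, the bound 1/18 is < 1 and informative.)

P[X ≥ 18] ≤ 1/18 ≈ 0.05556.


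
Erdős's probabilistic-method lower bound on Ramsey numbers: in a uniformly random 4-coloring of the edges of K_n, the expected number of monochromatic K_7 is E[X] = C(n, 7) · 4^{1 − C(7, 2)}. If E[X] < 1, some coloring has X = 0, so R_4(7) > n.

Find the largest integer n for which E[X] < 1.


We need C(n, 7) · 4^{1 − 21} < 1, i.e. C(n, 7) < 4^{21 − 1} = 1099511627776.
Check values of n near the boundary:
  n = 179: C(179, 7) = 1037437234460; 1037437234460 < 1099511627776? YES
  n = 180: C(180, 7) = 1079414463600; 1079414463600 < 1099511627776? YES
  n = 181: C(181, 7) = 1122839183400; 1122839183400 < 1099511627776? NO
  n = 182: C(182, 7) = 1167752750736; 1167752750736 < 1099511627776? NO
The largest n with C(n, 7) < 1099511627776 is n = 180 (where E[X] = 67463403975/68719476736 ≈ 0.982). Hence R_4(7) > 180, i.e. R_4(7) ≥ 181.

Largest n = 180; hence R_4(7) > 180.


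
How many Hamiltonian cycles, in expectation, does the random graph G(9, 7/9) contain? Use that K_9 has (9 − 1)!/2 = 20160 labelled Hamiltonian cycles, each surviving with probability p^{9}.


K_9 has (9 − 1)!/2 = 20160 labelled Hamiltonian cycles.
For each such Hamiltonian cycle H, let X_H = 1 if all 9 edges of H are present in G. Then P[X_H = 1] = p^{9} = (7/9)^{9} = 40353607/387420489.
Summing the indicators: E[X] = Σ_H E[X_H] = 20160 · p^{9} = 20160 · 40353607/387420489 = 90392079680/43046721.
Numerically: E[X] ≈ 2099.9.

E[X] = 20160 · (7/9)^{9} = 90392079680/43046721 ≈ 2099.9.


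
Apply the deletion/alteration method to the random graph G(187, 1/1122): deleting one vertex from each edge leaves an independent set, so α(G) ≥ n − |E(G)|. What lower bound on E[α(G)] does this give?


E[|E(G)|] = C(187, 2)·p = 17391 · (1/1122) = 31/2.
E[α(G)] ≥ n − E[|E(G)|] = 187 − 31/2 = 343/2.
Numerically: ≈ 171.500000.
(This is only a lower bound; the true E[α(G)] may be larger.)

E[α(G)] ≥ 343/2 ≈ 171.500000.


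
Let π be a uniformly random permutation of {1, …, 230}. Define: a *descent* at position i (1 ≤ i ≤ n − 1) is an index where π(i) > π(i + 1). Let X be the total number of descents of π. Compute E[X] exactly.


Write X = Σ X_I over i = 1, …, 229, with X_I the indicator of one descent.
There are 229 indicators.
For each fixed i, the pair (π(i), π(i+1)) is a uniformly random ordered pair of distinct values from {1, …, 230}; by symmetry P[π(i) > π(i+1)] = 1/2.
By linearity: E[X] = 229 · (1/2) = (230 − 1) · (1/2) = 229/2 ≈ 114.500.

E[X] = 229/2 = 114.500.


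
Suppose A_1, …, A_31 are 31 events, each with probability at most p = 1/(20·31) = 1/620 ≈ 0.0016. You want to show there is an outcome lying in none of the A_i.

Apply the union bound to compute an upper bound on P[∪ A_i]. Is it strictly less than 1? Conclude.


Union bound: P[∪_{i=1}^{31} A_i] ≤ Σ_i P[A_i] ≤ 31·p = 31·(1/620) = 1/20.
Numerically: 1/20 ≈ 0.0500.
Is 1/20 < 1? YES.
Since P[∪ A_i] ≤ 1/20 < 1, the complement has P[∩ A_i^c] ≥ 1 − 1/20 = 19/20 > 0, so some outcome avoids every A_i.

31·p = 1/20 ≈ 0.0500; existence CERTIFIED by the union bound.


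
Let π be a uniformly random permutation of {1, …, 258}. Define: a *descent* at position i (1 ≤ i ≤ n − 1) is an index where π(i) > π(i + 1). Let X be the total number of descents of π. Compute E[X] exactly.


Write X = Σ X_I over i = 1, …, 257, with X_I the indicator of one descent.
There are 257 indicators.
For each fixed i, the pair (π(i), π(i+1)) is a uniformly random ordered pair of distinct values from {1, …, 258}; by symmetry P[π(i) > π(i+1)] = 1/2.
By linearity: E[X] = 257 · (1/2) = (258 − 1) · (1/2) = 257/2 ≈ 128.5000.

E[X] = 257/2 = 128.5000.


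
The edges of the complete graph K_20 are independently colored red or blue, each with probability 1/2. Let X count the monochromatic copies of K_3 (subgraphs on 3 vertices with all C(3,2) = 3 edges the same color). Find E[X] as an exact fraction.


Let X = Σ_S X_S over the C(20, 3) = 1140 subsets S of size 3, where X_S = 1 if the K_3 on S is monochromatic.
For a fixed S, the K_3 on S has C(3, 2) = 3 edges. P[all 3 edges red] = (1/2)^3, and likewise for blue, so P[monochromatic] = 2·(1/2)^3 = 2^{1 − 3} = 1/4.
By linearity: E[X] = C(20, 3) · 2^{1 − 3} = 1140 · 1/4 = 285.
Numerically: E[X] ≈ 285.00000.

E[X] = C(20,3)·2^(1−C(3,2)) = 285 ≈ 285.00000.


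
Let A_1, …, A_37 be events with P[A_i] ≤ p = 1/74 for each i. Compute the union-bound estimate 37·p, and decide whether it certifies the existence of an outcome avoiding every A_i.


Union bound: P[∪_{i=1}^{37} A_i] ≤ Σ_i P[A_i] ≤ 37·p = 37·(1/74) = 1/2.
Numerically: 1/2 ≈ 0.500000.
Is 1/2 < 1? YES.
Since P[∪ A_i] ≤ 1/2 < 1, the complement has P[∩ A_i^c] ≥ 1 − 1/2 = 1/2 > 0, so some outcome avoids every A_i.

37·p = 1/2 ≈ 0.500000; existence CERTIFIED by the union bound.


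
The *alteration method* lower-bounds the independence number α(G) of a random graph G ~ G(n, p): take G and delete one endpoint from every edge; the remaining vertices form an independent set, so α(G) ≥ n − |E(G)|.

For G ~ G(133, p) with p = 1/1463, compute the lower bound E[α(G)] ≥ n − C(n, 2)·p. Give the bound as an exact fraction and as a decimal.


E[|E(G)|] = C(133, 2)·p = 8778 · (1/1463) = 6.
E[α(G)] ≥ n − E[|E(G)|] = 133 − 6 = 127.
Numerically: ≈ 127.0000.
(This is only a lower bound; the true E[α(G)] may be larger.)

E[α(G)] ≥ 127 ≈ 127.0000.


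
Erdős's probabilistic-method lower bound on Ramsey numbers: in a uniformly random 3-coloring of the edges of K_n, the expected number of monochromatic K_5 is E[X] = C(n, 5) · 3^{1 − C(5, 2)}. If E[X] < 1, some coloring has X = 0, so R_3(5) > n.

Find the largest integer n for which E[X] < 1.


We need C(n, 5) · 3^{1 − 10} < 1, i.e. C(n, 5) < 3^{10 − 1} = 19683.
Check values of n near the boundary:
  n = 18: C(18, 5) = 8568; 8568 < 19683? YES
  n = 19: C(19, 5) = 11628; 11628 < 19683? YES
  n = 20: C(20, 5) = 15504; 15504 < 19683? YES
  n = 21: C(21, 5) = 20349; 20349 < 19683? NO
  n = 22: C(22, 5) = 26334; 26334 < 19683? NO
The largest n with C(n, 5) < 19683 is n = 20 (where E[X] = 5168/6561 ≈ 0.7876848). Hence R_3(5) > 20, i.e. R_3(5) ≥ 21.

Largest n = 20; hence R_3(5) > 20.


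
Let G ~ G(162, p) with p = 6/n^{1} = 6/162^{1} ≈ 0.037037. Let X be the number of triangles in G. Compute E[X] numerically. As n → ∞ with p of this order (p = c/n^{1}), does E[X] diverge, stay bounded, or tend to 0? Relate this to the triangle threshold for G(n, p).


Number of potential triangles: C(162, 3) = 695520.
Each occurs with probability p³ ≈ (0.037037)³ ≈ 5.0805263e-05.
By linearity: E[X] = C(162, 3)·p³ ≈ 695520 · 5.0805263e-05 ≈ 35.33608.
Here α = 1, so p = 6/n is exactly at the triangle threshold p ~ 1/n. Asymptotically E[X] → c³/6 = 6³/6 = 36 ≈ 36.00000, a bounded constant. In this regime the triangle count is asymptotically Poisson(c³/6).

E[X] ≈ 35.33608; in regime p = Θ(1/n^{1}) E[X] stays bounded (at the triangle threshold p ~ 1/n).


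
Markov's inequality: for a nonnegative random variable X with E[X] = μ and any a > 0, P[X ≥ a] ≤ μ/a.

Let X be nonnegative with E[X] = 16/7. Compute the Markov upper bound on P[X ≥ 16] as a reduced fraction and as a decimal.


μ = E[X] = 16/7, a = 16.
Markov: P[X ≥ 16] ≤ μ/a = (16/7)/16 = 1/7.
Numerically: ≈ 0.143.
(Since a = 16 > μ = 2.286, the bound 1/7 is < 1 and informative.)

P[X ≥ 16] ≤ 1/7 ≈ 0.143.


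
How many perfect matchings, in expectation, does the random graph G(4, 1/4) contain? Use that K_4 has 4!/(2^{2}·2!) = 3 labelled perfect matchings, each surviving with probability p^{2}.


K_4 has 4!/(2^{2}·2!) = 3 labelled perfect matchings.
For each such perfect matching H, let X_H = 1 if all 2 edges of H are present in G. Then P[X_H = 1] = p^{2} = (1/4)^{2} = 1/16.
By linearity: E[X] = Σ_H E[X_H] = 3 · p^{2} = 3 · 1/16 = 3/16.
Numerically: E[X] ≈ 0.1875.

E[X] = 3 · (1/4)^{2} = 3/16 ≈ 0.1875.


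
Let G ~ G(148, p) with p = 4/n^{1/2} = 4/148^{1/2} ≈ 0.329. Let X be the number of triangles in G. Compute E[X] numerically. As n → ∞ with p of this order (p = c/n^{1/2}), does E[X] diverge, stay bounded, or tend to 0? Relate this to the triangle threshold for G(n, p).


Number of potential triangles: C(148, 3) = 529396.
Each occurs with probability p³ ≈ (0.329)³ ≈ 3.55457e-02.
By linearity: E[X] = C(148, 3)·p³ ≈ 529396 · 3.55457e-02 ≈ 18817.766.
Since α = 1/2 < 1, p = c/n^{1/2} ≫ 1/n is above the triangle threshold p ~ 1/n. Asymptotically E[X] ~ (c³/6)·n^{3(1−α)} = (4³/6)·n^{1.5} → ∞; triangles are abundant w.h.p.

E[X] ≈ 18817.766; in regime p = Θ(1/n^{1/2}) E[X] diverges (above the triangle threshold p ~ 1/n).


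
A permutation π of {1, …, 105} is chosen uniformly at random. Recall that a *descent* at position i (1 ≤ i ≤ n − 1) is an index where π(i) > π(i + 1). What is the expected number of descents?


Write X = Σ X_I over i = 1, …, 104, with X_I the indicator of one descent.
There are 104 indicators.
For each fixed i, the pair (π(i), π(i+1)) is a uniformly random ordered pair of distinct values from {1, …, 105}; by symmetry P[π(i) > π(i+1)] = 1/2.
By linearity: E[X] = 104 · (1/2) = (105 − 1) · (1/2) = 52 ≈ 52.000000.

E[X] = 52 = 52.000000.


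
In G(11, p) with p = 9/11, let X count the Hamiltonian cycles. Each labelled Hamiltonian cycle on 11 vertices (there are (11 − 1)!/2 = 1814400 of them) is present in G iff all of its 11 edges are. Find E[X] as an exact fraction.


K_11 has (11 − 1)!/2 = 1814400 labelled Hamiltonian cycles.
For each such Hamiltonian cycle H, let X_H = 1 if all 11 edges of H are present in G. Then P[X_H = 1] = p^{11} = (9/11)^{11} = 31381059609/285311670611.
By linearity: E[X] = Σ_H E[X_H] = 1814400 · p^{11} = 1814400 · 31381059609/285311670611 = 56937794554569600/285311670611.
Numerically: E[X] ≈ 1.9956e+05.

E[X] = 1814400 · (9/11)^{11} = 56937794554569600/285311670611 ≈ 1.9956e+05.


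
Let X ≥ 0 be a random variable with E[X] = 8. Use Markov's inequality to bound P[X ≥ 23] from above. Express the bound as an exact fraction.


μ = E[X] = 8, a = 23.
Markov: P[X ≥ 23] ≤ μ/a = (8)/23 = 8/23.
Numerically: ≈ 0.34783.
(Since a = 23 > μ = 8.00000, the bound 8/23 is < 1 and informative.)

P[X ≥ 23] ≤ 8/23 ≈ 0.34783.


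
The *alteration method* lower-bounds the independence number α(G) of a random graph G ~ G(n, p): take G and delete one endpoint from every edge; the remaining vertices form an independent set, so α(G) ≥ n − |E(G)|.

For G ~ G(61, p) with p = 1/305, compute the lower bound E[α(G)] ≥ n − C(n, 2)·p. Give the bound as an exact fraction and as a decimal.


E[|E(G)|] = C(61, 2)·p = 1830 · (1/305) = 6.
E[α(G)] ≥ n − E[|E(G)|] = 61 − 6 = 55.
Numerically: ≈ 55.000000.
(This is only a lower bound; the true E[α(G)] may be larger.)

E[α(G)] ≥ 55 ≈ 55.000000.


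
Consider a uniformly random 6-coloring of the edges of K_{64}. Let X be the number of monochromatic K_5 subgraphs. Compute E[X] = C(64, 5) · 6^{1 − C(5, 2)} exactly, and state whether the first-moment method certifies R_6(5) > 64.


E[X] = C(64, 5) · 6^{1 − 10} = 7624512 · 6^{−9} = 7624512/10077696.
As a reduced fraction: E[X] = 13237/17496 ≈ 0.757.
Is E[X] < 1? YES.
Since E[X] < 1, there exists a 6-coloring of K_{64} with no monochromatic K_5; hence R_6(5) > 64.

E[X] = 13237/17496 ≈ 0.757; E[X] < 1, so R_6(5) > 64.


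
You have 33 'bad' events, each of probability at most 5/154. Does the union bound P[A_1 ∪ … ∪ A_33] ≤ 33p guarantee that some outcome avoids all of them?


Union bound: P[∪_{i=1}^{33} A_i] ≤ Σ_i P[A_i] ≤ 33·p = 33·(5/154) = 15/14.
Numerically: 15/14 ≈ 1.071.
Is 15/14 < 1? NO.
Since the bound 15/14 is ≥ 1, the union bound is uninformative here; it does NOT by itself certify existence.

33·p = 15/14 ≈ 1.071; existence NOT certified by the union bound.


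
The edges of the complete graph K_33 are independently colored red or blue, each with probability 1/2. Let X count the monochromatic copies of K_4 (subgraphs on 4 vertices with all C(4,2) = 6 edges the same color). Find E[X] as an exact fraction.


Let X = Σ_S X_S over the C(33, 4) = 40920 subsets S of size 4, where X_S = 1 if the K_4 on S is monochromatic.
For a fixed S, the K_4 on S has C(4, 2) = 6 edges. P[all 6 edges red] = (1/2)^6, and likewise for blue, so P[monochromatic] = 2·(1/2)^6 = 2^{1 − 6} = 1/32.
Summing: E[X] = C(33, 4) · 2^{1 − 6} = 40920 · 1/32 = 5115/4.
Numerically: E[X] ≈ 1278.7500.

E[X] = C(33,4)·2^(1−C(4,2)) = 5115/4 ≈ 1278.7500.


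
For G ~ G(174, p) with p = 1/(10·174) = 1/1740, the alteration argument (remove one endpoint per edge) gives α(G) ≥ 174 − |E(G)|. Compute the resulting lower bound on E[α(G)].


E[|E(G)|] = C(174, 2)·p = 15051 · (1/1740) = 173/20.
E[α(G)] ≥ n − E[|E(G)|] = 174 − 173/20 = 3307/20.
Numerically: ≈ 165.350.
(This is only a lower bound; the true E[α(G)] may be larger.)

E[α(G)] ≥ 3307/20 ≈ 165.350.


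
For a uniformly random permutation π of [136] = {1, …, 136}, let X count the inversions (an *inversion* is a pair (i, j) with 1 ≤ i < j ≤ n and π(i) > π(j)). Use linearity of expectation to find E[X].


Write X = Σ X_I over the C(136, 2) = 9180 pairs i < j, with X_I the indicator of one inversion.
There are 9180 indicators.
For each fixed pair i < j, the values π(i) and π(j) are two distinct elements of {1, …, 136} in uniformly random order; by symmetry P[π(i) > π(j)] = 1/2.
By linearity: E[X] = 9180 · (1/2) = C(136, 2) · (1/2) = 9180/2 = 4590 ≈ 4590.000000.

E[X] = 4590 = 4590.000000.
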